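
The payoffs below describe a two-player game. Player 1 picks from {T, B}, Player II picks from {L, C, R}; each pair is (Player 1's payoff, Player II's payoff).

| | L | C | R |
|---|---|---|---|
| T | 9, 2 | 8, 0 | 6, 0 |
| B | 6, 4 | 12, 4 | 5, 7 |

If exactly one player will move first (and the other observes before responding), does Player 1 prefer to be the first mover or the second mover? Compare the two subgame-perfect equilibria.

If Player 1 leads: Player II's best replies are T→L, B→R; Player 1's induced payoffs 9, 5; outcome (T, L), payoffs (9, 2).
If Player II leads: Player 1's best replies are L→T, C→B, R→T; Player II's induced payoffs 2, 4, 0; outcome (B, C), payoffs (12, 4).
Player 1 gets 9 moving first and 12 moving second, so Player 1 prefers to move second.

second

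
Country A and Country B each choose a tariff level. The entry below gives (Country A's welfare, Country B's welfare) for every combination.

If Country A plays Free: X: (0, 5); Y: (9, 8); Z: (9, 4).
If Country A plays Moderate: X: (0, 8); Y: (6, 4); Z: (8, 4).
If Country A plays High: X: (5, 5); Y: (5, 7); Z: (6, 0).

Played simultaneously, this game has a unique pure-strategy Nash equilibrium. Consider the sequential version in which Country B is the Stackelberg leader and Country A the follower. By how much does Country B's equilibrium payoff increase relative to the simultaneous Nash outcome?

0

Solve by backward induction (Country B leads).
- X: Country A compares 0, 0, 5 and picks High; Country B would get 5.
- Y: Country A compares 9, 6, 5 and picks Free; Country B would get 8.
- Z: Country A compares 9, 8, 6 and picks Free; Country B would get 4.
Country B's induced payoffs are 5, 8, 4, so Country B commits to Y. Subgame-perfect outcome: (Free, Y) with payoffs (9, 8).
For the simultaneous game, intersect best replies.
Country A's best replies: X→High; Y→Free; Z→Free.
Country B's best replies: Free→Y; Moderate→X; High→Y.
The unique mutual best reply is (Free, Y), giving (9, 8).
Country B's commitment gain: 8 − 8 = 0.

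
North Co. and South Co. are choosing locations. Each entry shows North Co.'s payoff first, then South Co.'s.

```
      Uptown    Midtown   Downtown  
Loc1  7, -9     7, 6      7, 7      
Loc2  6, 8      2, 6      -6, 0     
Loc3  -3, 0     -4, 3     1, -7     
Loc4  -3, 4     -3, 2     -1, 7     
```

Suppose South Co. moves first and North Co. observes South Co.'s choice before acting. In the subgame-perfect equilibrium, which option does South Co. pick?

Downtown

North Co. best-responds to each possible South Co. move:
- Uptown: BR = Loc1, leader payoff -9.
- Midtown: BR = Loc1, leader payoff 6.
- Downtown: BR = Loc1, leader payoff 7.
Among -9, 6, 7, the best is 7 at Downtown. Subgame-perfect outcome: (Loc1, Downtown) with payoffs (7, 7).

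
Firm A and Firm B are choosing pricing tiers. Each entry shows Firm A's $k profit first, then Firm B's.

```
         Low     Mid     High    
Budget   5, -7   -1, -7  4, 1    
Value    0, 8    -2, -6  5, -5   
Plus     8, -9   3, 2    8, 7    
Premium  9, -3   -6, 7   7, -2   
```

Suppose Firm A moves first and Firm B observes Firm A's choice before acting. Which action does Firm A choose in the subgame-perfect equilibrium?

Backward induction with Firm A moving first.
- Budget → Firm B plays High (best of -7, -7, 1); Firm A gets 4.
- Value → Firm B plays Low (best of 8, -6, -5); Firm A gets 0.
- Plus → Firm B plays High (best of -9, 2, 7); Firm A gets 8.
- Premium → Firm B plays Mid (best of -3, 7, -2); Firm A gets -6.
Among 4, 0, 8, -6, the best is 8 at Plus. Subgame-perfect outcome: (Plus, High) with payoffs (8, 7).

Plus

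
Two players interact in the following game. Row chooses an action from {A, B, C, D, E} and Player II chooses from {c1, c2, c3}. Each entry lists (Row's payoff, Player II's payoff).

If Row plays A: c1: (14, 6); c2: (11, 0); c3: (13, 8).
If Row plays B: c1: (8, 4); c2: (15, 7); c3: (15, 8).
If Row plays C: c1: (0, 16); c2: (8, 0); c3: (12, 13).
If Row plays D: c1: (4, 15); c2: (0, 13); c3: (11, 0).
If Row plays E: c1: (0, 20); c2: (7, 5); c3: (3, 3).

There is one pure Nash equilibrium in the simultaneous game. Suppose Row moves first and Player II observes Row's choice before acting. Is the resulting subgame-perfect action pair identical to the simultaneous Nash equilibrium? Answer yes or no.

yes

Player II best-responds to each possible Row move:
- A: BR = c3, leader payoff 13.
- B: BR = c3, leader payoff 15.
- C: BR = c1, leader payoff 0.
- D: BR = c1, leader payoff 4.
- E: BR = c1, leader payoff 0.
Row's induced payoffs are 13, 15, 0, 4, 0, so Row commits to B. Subgame-perfect outcome: (B, c3) with payoffs (15, 8).
Under simultaneous play:
Row's best replies: c1→A; c2→B; c3→B.
Player II's best replies: A→c3; B→c3; C→c1; D→c1; E→c1.
Only (B, c3) has each player best-responding; Nash payoffs (15, 8).
Sequential outcome (B, c3) coincides with the Nash profile (B, c3).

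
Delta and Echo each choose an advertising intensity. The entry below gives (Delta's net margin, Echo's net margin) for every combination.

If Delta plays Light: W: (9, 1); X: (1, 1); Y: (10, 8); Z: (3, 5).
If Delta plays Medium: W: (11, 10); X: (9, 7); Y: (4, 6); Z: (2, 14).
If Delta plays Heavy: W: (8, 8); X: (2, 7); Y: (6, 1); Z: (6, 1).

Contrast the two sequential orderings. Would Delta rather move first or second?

If Delta leads: Echo's best replies are Light→Y, Medium→Z, Heavy→W; Delta's induced payoffs 10, 2, 8; outcome (Light, Y), payoffs (10, 8).
If Echo leads: Delta's best replies are W→Medium, X→Medium, Y→Light, Z→Heavy; Echo's induced payoffs 10, 7, 8, 1; outcome (Medium, W), payoffs (11, 10).
Delta gets 10 moving first and 11 moving second, so Delta prefers to move second.

second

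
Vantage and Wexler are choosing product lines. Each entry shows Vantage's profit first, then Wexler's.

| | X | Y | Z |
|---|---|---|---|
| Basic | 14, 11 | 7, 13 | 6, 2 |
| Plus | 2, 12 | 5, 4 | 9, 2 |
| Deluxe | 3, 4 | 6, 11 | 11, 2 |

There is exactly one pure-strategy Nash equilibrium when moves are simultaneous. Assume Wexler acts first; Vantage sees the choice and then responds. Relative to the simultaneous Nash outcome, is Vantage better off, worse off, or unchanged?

unchanged

Solve by backward induction (Wexler leads).
- X: BR = Basic, leader payoff 11.
- Y: BR = Basic, leader payoff 13.
- Z: BR = Deluxe, leader payoff 2.
Maximizing over 11, 13, 2, Wexler chooses Y. Subgame-perfect outcome: (Basic, Y) with payoffs (7, 13).
Under simultaneous play:
Vantage's best replies: X→Basic; Y→Basic; Z→Deluxe.
Wexler's best replies: Basic→Y; Plus→X; Deluxe→Y.
The unique mutual best reply is (Basic, Y), giving (7, 13).
Vantage earns 7 sequentially versus 7 at the Nash outcome: unchanged.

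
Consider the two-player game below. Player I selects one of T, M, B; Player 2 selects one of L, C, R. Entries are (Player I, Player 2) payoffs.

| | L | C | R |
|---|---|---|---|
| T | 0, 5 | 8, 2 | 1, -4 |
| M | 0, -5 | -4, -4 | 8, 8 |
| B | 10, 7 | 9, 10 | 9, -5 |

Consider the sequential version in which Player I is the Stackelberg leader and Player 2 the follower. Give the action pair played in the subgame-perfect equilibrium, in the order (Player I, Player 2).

Backward induction with Player I moving first.
- T: BR = L, leader payoff 0.
- M: BR = R, leader payoff 8.
- B: BR = C, leader payoff 9.
Player I's induced payoffs are 0, 8, 9, so Player I commits to B. Subgame-perfect outcome: (B, C) with payoffs (9, 10).

(B, C)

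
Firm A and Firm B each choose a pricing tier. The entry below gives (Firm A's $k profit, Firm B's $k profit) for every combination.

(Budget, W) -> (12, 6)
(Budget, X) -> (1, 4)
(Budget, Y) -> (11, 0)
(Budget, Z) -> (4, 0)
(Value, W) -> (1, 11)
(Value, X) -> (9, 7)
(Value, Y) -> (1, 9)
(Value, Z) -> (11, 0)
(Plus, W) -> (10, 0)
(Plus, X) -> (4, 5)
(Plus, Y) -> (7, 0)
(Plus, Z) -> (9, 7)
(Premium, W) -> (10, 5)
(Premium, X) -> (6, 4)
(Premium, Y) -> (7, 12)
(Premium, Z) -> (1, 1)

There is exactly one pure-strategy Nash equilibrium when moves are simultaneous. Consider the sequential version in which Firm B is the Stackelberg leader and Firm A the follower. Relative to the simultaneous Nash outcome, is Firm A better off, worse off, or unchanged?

Firm A best-responds to each possible Firm B move:
- W: BR = Budget, leader payoff 6.
- X: BR = Value, leader payoff 7.
- Y: BR = Budget, leader payoff 0.
- Z: BR = Value, leader payoff 0.
Maximizing over 6, 7, 0, 0, Firm B chooses X. Subgame-perfect outcome: (Value, X) with payoffs (9, 7).
For the simultaneous game, intersect best replies.
Firm A's best replies: W→Budget; X→Value; Y→Budget; Z→Value.
Firm B's best replies: Budget→W; Value→W; Plus→Z; Premium→Y.
The unique mutual best reply is (Budget, W), giving (12, 6).
Firm A earns 9 sequentially versus 12 at the Nash outcome: worse off.

worse off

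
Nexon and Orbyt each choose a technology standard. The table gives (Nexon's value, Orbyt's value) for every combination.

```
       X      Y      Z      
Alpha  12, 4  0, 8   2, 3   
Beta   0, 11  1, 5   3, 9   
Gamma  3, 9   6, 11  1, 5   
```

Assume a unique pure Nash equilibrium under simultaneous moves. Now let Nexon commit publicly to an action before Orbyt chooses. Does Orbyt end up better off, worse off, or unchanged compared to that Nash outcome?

unchanged

Work backward from Orbyt's decision.
- Alpha: Orbyt compares 4, 8, 3 and picks Y; Nexon would get 0.
- Beta: Orbyt compares 11, 5, 9 and picks X; Nexon would get 0.
- Gamma: Orbyt compares 9, 11, 5 and picks Y; Nexon would get 6.
Nexon's induced payoffs are 0, 0, 6, so Nexon commits to Gamma. Subgame-perfect outcome: (Gamma, Y) with payoffs (6, 11).
Now find the simultaneous Nash equilibrium.
Nexon's best replies: X→Alpha; Y→Gamma; Z→Beta.
Orbyt's best replies: Alpha→Y; Beta→X; Gamma→Y.
Only (Gamma, Y) has each player best-responding; Nash payoffs (6, 11).
Orbyt earns 11 sequentially versus 11 at the Nash outcome: unchanged.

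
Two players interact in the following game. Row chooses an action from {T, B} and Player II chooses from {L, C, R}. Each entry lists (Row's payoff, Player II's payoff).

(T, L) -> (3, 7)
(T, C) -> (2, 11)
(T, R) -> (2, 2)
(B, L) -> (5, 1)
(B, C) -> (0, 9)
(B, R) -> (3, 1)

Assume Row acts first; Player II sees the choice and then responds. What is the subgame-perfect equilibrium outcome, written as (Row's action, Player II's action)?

Player II best-responds to each possible Row move:
- T: Player II compares 7, 11, 2 and picks C; Row would get 2.
- B: Player II compares 1, 9, 1 and picks C; Row would get 0.
Maximizing over 2, 0, Row chooses T. Subgame-perfect outcome: (T, C) with payoffs (2, 11).

(T, C)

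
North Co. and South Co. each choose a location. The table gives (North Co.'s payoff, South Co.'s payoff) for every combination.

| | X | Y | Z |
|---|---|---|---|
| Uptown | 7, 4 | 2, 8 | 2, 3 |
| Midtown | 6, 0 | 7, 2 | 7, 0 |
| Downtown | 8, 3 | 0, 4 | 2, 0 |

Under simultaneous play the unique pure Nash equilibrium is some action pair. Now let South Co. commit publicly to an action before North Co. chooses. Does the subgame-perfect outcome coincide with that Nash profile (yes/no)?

no

Work backward from North Co.'s decision.
- X: BR = Downtown, leader payoff 3.
- Y: BR = Midtown, leader payoff 2.
- Z: BR = Midtown, leader payoff 0.
South Co.'s induced payoffs are 3, 2, 0, so South Co. commits to X. Subgame-perfect outcome: (Downtown, X) with payoffs (8, 3).
Now find the simultaneous Nash equilibrium.
North Co.'s best replies: X→Downtown; Y→Midtown; Z→Midtown.
South Co.'s best replies: Uptown→Y; Midtown→Y; Downtown→Y.
The unique mutual best reply is (Midtown, Y), giving (7, 2).
Sequential outcome (Downtown, X) differs from the Nash profile (Midtown, Y).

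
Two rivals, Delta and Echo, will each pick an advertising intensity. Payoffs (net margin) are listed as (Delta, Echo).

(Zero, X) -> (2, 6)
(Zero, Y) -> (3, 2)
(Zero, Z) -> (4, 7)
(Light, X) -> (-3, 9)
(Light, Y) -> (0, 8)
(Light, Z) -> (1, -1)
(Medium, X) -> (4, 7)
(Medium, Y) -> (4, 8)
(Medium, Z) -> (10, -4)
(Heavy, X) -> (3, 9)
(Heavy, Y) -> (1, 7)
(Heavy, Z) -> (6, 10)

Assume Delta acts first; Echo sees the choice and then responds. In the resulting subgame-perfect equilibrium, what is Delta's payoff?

6

Solve by backward induction (Delta leads).
- Zero → Echo plays Z (best of 6, 2, 7); Delta gets 4.
- Light → Echo plays X (best of 9, 8, -1); Delta gets -3.
- Medium → Echo plays Y (best of 7, 8, -4); Delta gets 4.
- Heavy → Echo plays Z (best of 9, 7, 10); Delta gets 6.
Delta's induced payoffs are 4, -3, 4, 6, so Delta commits to Heavy. Subgame-perfect outcome: (Heavy, Z) with payoffs (6, 10).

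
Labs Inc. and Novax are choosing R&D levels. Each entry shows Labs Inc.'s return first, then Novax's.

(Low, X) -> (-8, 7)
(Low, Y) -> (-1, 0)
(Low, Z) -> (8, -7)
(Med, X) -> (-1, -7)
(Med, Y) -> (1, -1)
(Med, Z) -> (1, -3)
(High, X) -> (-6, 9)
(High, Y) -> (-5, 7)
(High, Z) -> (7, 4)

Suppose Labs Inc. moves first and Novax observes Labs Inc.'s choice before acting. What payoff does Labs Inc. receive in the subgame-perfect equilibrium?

1

Backward induction with Labs Inc. moving first.
- Low → Novax plays X (best of 7, 0, -7); Labs Inc. gets -8.
- Med → Novax plays Y (best of -7, -1, -3); Labs Inc. gets 1.
- High → Novax plays X (best of 9, 7, 4); Labs Inc. gets -6.
Among -8, 1, -6, the best is 1 at Med. Subgame-perfect outcome: (Med, Y) with payoffs (1, -1).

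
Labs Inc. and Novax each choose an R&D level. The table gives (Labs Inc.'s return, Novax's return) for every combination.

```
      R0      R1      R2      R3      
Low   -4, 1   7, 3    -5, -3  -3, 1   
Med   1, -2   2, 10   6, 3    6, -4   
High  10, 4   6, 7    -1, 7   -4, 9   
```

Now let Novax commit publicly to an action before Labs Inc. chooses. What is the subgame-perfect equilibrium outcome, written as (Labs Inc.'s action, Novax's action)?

(High, R0)

Backward induction with Novax moving first.
- R0 → Labs Inc. plays High (best of -4, 1, 10); Novax gets 4.
- R1 → Labs Inc. plays Low (best of 7, 2, 6); Novax gets 3.
- R2 → Labs Inc. plays Med (best of -5, 6, -1); Novax gets 3.
- R3 → Labs Inc. plays Med (best of -3, 6, -4); Novax gets -4.
Novax's induced payoffs are 4, 3, 3, -4, so Novax commits to R0. Subgame-perfect outcome: (High, R0) with payoffs (10, 4).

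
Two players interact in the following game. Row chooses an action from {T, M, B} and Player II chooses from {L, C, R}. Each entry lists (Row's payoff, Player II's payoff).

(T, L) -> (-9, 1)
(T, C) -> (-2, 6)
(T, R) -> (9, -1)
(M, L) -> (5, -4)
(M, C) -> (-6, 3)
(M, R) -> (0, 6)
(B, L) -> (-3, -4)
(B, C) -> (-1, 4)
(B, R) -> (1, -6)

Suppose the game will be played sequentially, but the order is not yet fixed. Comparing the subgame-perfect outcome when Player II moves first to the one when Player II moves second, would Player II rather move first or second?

If Row leads: Player II's best replies are T→C, M→R, B→C; Row's induced payoffs -2, 0, -1; outcome (M, R), payoffs (0, 6).
If Player II leads: Row's best replies are L→M, C→B, R→T; Player II's induced payoffs -4, 4, -1; outcome (B, C), payoffs (-1, 4).
Player II gets 4 moving first and 6 moving second, so Player II prefers to move second.

second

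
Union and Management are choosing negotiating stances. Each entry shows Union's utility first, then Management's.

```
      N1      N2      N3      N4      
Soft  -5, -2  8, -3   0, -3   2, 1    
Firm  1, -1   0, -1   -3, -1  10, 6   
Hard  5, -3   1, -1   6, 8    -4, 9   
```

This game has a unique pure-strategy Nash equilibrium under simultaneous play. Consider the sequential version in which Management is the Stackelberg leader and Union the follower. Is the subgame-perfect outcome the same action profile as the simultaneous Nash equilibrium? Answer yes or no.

Solve by backward induction (Management leads).
- N1: Union compares -5, 1, 5 and picks Hard; Management would get -3.
- N2: Union compares 8, 0, 1 and picks Soft; Management would get -3.
- N3: Union compares 0, -3, 6 and picks Hard; Management would get 8.
- N4: Union compares 2, 10, -4 and picks Firm; Management would get 6.
Management's induced payoffs are -3, -3, 8, 6, so Management commits to N3. Subgame-perfect outcome: (Hard, N3) with payoffs (6, 8).
For the simultaneous game, intersect best replies.
Union's best replies: N1→Hard; N2→Soft; N3→Hard; N4→Firm.
Management's best replies: Soft→N4; Firm→N4; Hard→N4.
Only (Firm, N4) has each player best-responding; Nash payoffs (10, 6).
Sequential outcome (Hard, N3) differs from the Nash profile (Firm, N4).

no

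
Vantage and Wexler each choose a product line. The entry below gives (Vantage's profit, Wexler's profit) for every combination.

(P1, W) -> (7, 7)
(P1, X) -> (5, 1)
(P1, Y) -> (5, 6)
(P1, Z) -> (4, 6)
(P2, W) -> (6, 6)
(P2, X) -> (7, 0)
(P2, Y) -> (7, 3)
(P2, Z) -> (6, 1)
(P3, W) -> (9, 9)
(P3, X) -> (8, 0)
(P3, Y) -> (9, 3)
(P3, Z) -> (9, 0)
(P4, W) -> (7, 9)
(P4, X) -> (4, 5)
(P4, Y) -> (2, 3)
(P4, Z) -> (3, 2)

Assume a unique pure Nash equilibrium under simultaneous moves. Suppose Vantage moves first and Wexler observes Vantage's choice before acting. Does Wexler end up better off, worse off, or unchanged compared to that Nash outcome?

unchanged

Wexler best-responds to each possible Vantage move:
- P1: BR = W, leader payoff 7.
- P2: BR = W, leader payoff 6.
- P3: BR = W, leader payoff 9.
- P4: BR = W, leader payoff 7.
Among 7, 6, 9, 7, the best is 9 at P3. Subgame-perfect outcome: (P3, W) with payoffs (9, 9).
For the simultaneous game, intersect best replies.
Vantage's best replies: W→P3; X→P3; Y→P3; Z→P3.
Wexler's best replies: P1→W; P2→W; P3→W; P4→W.
Only (P3, W) has each player best-responding; Nash payoffs (9, 9).
Wexler earns 9 sequentially versus 9 at the Nash outcome: unchanged.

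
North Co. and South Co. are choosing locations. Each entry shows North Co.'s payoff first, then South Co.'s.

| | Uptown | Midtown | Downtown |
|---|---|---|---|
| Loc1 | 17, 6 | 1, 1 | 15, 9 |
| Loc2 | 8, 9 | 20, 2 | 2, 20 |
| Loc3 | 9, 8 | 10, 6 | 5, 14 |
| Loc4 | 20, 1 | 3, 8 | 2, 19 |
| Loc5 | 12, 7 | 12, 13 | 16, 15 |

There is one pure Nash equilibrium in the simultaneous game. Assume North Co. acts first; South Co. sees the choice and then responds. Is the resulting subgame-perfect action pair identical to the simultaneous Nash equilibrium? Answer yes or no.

yes

Backward induction with North Co. moving first.
- Loc1: South Co. compares 6, 1, 9 and picks Downtown; North Co. would get 15.
- Loc2: South Co. compares 9, 2, 20 and picks Downtown; North Co. would get 2.
- Loc3: South Co. compares 8, 6, 14 and picks Downtown; North Co. would get 5.
- Loc4: South Co. compares 1, 8, 19 and picks Downtown; North Co. would get 2.
- Loc5: South Co. compares 7, 13, 15 and picks Downtown; North Co. would get 16.
Maximizing over 15, 2, 5, 2, 16, North Co. chooses Loc5. Subgame-perfect outcome: (Loc5, Downtown) with payoffs (16, 15).
For the simultaneous game, intersect best replies.
North Co.'s best replies: Uptown→Loc4; Midtown→Loc2; Downtown→Loc5.
South Co.'s best replies: Loc1→Downtown; Loc2→Downtown; Loc3→Downtown; Loc4→Downtown; Loc5→Downtown.
The unique mutual best reply is (Loc5, Downtown), giving (16, 15).
Sequential outcome (Loc5, Downtown) coincides with the Nash profile (Loc5, Downtown).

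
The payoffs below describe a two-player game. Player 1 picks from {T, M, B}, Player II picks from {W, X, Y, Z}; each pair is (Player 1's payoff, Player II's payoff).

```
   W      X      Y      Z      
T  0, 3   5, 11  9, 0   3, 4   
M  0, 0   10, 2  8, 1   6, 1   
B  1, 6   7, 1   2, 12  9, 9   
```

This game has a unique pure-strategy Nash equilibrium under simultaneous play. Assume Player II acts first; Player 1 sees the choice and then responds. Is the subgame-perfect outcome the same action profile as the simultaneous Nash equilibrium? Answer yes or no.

Player 1 best-responds to each possible Player II move:
- W → Player 1 plays B (best of 0, 0, 1); Player II gets 6.
- X → Player 1 plays M (best of 5, 10, 7); Player II gets 2.
- Y → Player 1 plays T (best of 9, 8, 2); Player II gets 0.
- Z → Player 1 plays B (best of 3, 6, 9); Player II gets 9.
Player II's induced payoffs are 6, 2, 0, 9, so Player II commits to Z. Subgame-perfect outcome: (B, Z) with payoffs (9, 9).
For the simultaneous game, intersect best replies.
Player 1's best replies: W→B; X→M; Y→T; Z→B.
Player II's best replies: T→X; M→X; B→Y.
Only (M, X) has each player best-responding; Nash payoffs (10, 2).
Sequential outcome (B, Z) differs from the Nash profile (M, X).

no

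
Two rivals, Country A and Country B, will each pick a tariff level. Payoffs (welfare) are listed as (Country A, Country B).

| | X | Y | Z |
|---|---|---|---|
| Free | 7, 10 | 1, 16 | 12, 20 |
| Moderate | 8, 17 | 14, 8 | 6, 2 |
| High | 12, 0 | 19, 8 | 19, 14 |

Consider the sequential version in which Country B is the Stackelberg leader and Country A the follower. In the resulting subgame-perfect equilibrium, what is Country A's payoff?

Work backward from Country A's decision.
- X: Country A compares 7, 8, 12 and picks High; Country B would get 0.
- Y: Country A compares 1, 14, 19 and picks High; Country B would get 8.
- Z: Country A compares 12, 6, 19 and picks High; Country B would get 14.
Maximizing over 0, 8, 14, Country B chooses Z. Subgame-perfect outcome: (High, Z) with payoffs (19, 14).

19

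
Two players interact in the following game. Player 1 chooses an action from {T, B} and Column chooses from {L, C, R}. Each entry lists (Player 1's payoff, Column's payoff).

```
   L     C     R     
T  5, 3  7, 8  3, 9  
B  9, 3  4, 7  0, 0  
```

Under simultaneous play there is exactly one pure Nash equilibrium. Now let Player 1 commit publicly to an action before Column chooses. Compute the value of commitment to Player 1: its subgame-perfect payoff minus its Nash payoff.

Column best-responds to each possible Player 1 move:
- T: BR = R, leader payoff 3.
- B: BR = C, leader payoff 4.
Maximizing over 3, 4, Player 1 chooses B. Subgame-perfect outcome: (B, C) with payoffs (4, 7).
Under simultaneous play:
Player 1's best replies: L→B; C→T; R→T.
Column's best replies: T→R; B→C.
Only (T, R) has each player best-responding; Nash payoffs (3, 9).
Player 1's commitment gain: 4 − 3 = 1.

1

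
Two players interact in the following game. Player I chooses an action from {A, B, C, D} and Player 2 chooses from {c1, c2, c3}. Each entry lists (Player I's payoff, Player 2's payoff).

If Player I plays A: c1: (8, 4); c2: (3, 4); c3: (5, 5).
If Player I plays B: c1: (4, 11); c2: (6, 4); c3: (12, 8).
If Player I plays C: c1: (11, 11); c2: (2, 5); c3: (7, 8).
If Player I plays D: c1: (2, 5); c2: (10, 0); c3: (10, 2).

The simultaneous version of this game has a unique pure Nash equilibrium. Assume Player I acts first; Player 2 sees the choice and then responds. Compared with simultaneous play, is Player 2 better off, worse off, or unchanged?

Player 2 best-responds to each possible Player I move:
- A → Player 2 plays c3 (best of 4, 4, 5); Player I gets 5.
- B → Player 2 plays c1 (best of 11, 4, 8); Player I gets 4.
- C → Player 2 plays c1 (best of 11, 5, 8); Player I gets 11.
- D → Player 2 plays c1 (best of 5, 0, 2); Player I gets 2.
Among 5, 4, 11, 2, the best is 11 at C. Subgame-perfect outcome: (C, c1) with payoffs (11, 11).
Now find the simultaneous Nash equilibrium.
Player I's best replies: c1→C; c2→D; c3→B.
Player 2's best replies: A→c3; B→c1; C→c1; D→c1.
Only (C, c1) has each player best-responding; Nash payoffs (11, 11).
Player 2 earns 11 sequentially versus 11 at the Nash outcome: unchanged.

unchanged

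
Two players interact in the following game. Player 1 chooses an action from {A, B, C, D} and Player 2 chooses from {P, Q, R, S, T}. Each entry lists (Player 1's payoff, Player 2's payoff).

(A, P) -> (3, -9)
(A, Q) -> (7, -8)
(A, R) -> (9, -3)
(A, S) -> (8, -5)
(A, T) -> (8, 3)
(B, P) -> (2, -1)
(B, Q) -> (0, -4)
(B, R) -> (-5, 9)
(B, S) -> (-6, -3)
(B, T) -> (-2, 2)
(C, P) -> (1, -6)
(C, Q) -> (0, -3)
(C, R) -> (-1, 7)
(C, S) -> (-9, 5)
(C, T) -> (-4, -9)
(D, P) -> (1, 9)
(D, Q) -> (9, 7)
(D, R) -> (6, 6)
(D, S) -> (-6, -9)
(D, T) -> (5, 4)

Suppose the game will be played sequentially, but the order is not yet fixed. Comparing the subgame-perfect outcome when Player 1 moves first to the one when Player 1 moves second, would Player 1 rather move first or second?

second

If Player 1 leads: Player 2's best replies are A→T, B→R, C→R, D→P; Player 1's induced payoffs 8, -5, -1, 1; outcome (A, T), payoffs (8, 3).
If Player 2 leads: Player 1's best replies are P→A, Q→D, R→A, S→A, T→A; Player 2's induced payoffs -9, 7, -3, -5, 3; outcome (D, Q), payoffs (9, 7).
Player 1 gets 8 moving first and 9 moving second, so Player 1 prefers to move second.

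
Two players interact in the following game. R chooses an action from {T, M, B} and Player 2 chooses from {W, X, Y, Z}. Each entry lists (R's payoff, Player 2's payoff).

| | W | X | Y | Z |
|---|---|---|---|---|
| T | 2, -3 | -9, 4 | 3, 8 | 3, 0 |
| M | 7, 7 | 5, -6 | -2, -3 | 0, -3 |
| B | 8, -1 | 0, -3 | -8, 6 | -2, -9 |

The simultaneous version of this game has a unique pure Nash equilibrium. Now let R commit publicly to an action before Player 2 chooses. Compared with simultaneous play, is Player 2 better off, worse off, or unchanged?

Work backward from Player 2's decision.
- T: Player 2 compares -3, 4, 8, 0 and picks Y; R would get 3.
- M: Player 2 compares 7, -6, -3, -3 and picks W; R would get 7.
- B: Player 2 compares -1, -3, 6, -9 and picks Y; R would get -8.
R's induced payoffs are 3, 7, -8, so R commits to M. Subgame-perfect outcome: (M, W) with payoffs (7, 7).
For the simultaneous game, intersect best replies.
R's best replies: W→B; X→M; Y→T; Z→T.
Player 2's best replies: T→Y; M→W; B→Y.
Only (T, Y) has each player best-responding; Nash payoffs (3, 8).
Player 2 earns 7 sequentially versus 8 at the Nash outcome: worse off.

worse off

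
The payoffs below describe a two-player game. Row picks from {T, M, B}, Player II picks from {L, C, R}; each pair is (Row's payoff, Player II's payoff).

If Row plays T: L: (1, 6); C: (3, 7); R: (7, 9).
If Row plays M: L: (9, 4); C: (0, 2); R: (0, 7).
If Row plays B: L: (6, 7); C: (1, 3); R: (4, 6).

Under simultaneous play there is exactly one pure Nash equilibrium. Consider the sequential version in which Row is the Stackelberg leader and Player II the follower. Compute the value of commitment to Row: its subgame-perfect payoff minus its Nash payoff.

Backward induction with Row moving first.
- T: Player II compares 6, 7, 9 and picks R; Row would get 7.
- M: Player II compares 4, 2, 7 and picks R; Row would get 0.
- B: Player II compares 7, 3, 6 and picks L; Row would get 6.
Maximizing over 7, 0, 6, Row chooses T. Subgame-perfect outcome: (T, R) with payoffs (7, 9).
For the simultaneous game, intersect best replies.
Row's best replies: L→M; C→T; R→T.
Player II's best replies: T→R; M→R; B→L.
The unique mutual best reply is (T, R), giving (7, 9).
Row's commitment gain: 7 − 7 = 0.

0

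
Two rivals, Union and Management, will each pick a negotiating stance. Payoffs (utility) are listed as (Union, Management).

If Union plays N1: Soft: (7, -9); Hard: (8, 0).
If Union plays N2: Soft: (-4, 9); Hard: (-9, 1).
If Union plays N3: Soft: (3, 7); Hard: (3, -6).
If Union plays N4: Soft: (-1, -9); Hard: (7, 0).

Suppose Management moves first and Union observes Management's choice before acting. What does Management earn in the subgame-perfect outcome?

0

Backward induction with Management moving first.
- Soft: Union compares 7, -4, 3, -1 and picks N1; Management would get -9.
- Hard: Union compares 8, -9, 3, 7 and picks N1; Management would get 0.
Maximizing over -9, 0, Management chooses Hard. Subgame-perfect outcome: (N1, Hard) with payoffs (8, 0).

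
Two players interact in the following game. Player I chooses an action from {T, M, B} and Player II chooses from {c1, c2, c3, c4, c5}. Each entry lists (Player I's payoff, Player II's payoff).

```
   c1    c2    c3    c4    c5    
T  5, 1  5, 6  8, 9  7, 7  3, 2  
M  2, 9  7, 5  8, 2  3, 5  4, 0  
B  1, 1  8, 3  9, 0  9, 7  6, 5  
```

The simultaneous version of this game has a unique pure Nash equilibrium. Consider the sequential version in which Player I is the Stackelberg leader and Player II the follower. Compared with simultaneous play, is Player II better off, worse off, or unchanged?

Work backward from Player II's decision.
- T: Player II compares 1, 6, 9, 7, 2 and picks c3; Player I would get 8.
- M: Player II compares 9, 5, 2, 5, 0 and picks c1; Player I would get 2.
- B: Player II compares 1, 3, 0, 7, 5 and picks c4; Player I would get 9.
Maximizing over 8, 2, 9, Player I chooses B. Subgame-perfect outcome: (B, c4) with payoffs (9, 7).
Under simultaneous play:
Player I's best replies: c1→T; c2→B; c3→B; c4→B; c5→B.
Player II's best replies: T→c3; M→c1; B→c4.
The unique mutual best reply is (B, c4), giving (9, 7).
Player II earns 7 sequentially versus 7 at the Nash outcome: unchanged.

unchanged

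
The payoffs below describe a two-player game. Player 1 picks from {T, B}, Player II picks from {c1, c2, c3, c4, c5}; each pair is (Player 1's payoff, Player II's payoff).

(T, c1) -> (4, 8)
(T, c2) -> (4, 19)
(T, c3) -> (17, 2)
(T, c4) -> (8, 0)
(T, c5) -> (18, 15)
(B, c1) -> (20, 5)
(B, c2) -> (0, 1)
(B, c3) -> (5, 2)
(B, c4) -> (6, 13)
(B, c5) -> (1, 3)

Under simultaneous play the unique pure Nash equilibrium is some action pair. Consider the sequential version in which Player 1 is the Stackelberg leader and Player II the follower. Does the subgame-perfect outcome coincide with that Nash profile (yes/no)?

Backward induction with Player 1 moving first.
- T: Player II compares 8, 19, 2, 0, 15 and picks c2; Player 1 would get 4.
- B: Player II compares 5, 1, 2, 13, 3 and picks c4; Player 1 would get 6.
Maximizing over 4, 6, Player 1 chooses B. Subgame-perfect outcome: (B, c4) with payoffs (6, 13).
Under simultaneous play:
Player 1's best replies: c1→B; c2→T; c3→T; c4→T; c5→T.
Player II's best replies: T→c2; B→c4.
The unique mutual best reply is (T, c2), giving (4, 19).
Sequential outcome (B, c4) differs from the Nash profile (T, c2).

no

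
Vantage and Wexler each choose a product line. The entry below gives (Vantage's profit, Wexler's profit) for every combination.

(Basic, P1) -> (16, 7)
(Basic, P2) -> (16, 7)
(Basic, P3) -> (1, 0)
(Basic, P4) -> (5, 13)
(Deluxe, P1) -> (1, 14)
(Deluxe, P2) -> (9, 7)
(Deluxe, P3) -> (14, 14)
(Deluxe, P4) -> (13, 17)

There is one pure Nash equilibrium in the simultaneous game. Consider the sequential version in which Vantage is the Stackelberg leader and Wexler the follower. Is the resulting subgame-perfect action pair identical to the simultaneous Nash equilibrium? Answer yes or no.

Wexler best-responds to each possible Vantage move:
- Basic: Wexler compares 7, 7, 0, 13 and picks P4; Vantage would get 5.
- Deluxe: Wexler compares 14, 7, 14, 17 and picks P4; Vantage would get 13.
Vantage's induced payoffs are 5, 13, so Vantage commits to Deluxe. Subgame-perfect outcome: (Deluxe, P4) with payoffs (13, 17).
Under simultaneous play:
Vantage's best replies: P1→Basic; P2→Basic; P3→Deluxe; P4→Deluxe.
Wexler's best replies: Basic→P4; Deluxe→P4.
The unique mutual best reply is (Deluxe, P4), giving (13, 17).
Sequential outcome (Deluxe, P4) coincides with the Nash profile (Deluxe, P4).

yes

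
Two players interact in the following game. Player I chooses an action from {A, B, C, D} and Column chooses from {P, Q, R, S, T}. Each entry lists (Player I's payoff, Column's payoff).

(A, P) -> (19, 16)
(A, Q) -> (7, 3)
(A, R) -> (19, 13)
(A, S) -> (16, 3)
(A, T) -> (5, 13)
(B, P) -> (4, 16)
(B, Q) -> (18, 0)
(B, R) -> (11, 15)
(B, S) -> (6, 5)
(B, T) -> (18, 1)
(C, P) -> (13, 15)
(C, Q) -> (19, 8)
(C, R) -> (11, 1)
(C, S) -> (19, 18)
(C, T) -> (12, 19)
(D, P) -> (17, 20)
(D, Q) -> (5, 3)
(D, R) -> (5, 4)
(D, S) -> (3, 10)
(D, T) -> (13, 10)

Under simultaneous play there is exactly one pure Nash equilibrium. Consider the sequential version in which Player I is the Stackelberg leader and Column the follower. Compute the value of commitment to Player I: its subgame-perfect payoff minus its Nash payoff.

Backward induction with Player I moving first.
- A → Column plays P (best of 16, 3, 13, 3, 13); Player I gets 19.
- B → Column plays P (best of 16, 0, 15, 5, 1); Player I gets 4.
- C → Column plays T (best of 15, 8, 1, 18, 19); Player I gets 12.
- D → Column plays P (best of 20, 3, 4, 10, 10); Player I gets 17.
Maximizing over 19, 4, 12, 17, Player I chooses A. Subgame-perfect outcome: (A, P) with payoffs (19, 16).
For the simultaneous game, intersect best replies.
Player I's best replies: P→A; Q→C; R→A; S→C; T→B.
Column's best replies: A→P; B→P; C→T; D→P.
The unique mutual best reply is (A, P), giving (19, 16).
Player I's commitment gain: 19 − 19 = 0.

0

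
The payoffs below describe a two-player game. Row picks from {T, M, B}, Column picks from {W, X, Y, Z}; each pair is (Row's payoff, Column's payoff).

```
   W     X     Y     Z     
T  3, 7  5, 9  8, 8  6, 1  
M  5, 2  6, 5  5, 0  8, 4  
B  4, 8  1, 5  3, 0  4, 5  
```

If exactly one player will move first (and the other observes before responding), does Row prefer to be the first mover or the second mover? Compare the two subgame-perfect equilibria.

If Row leads: Column's best replies are T→X, M→X, B→W; Row's induced payoffs 5, 6, 4; outcome (M, X), payoffs (6, 5).
If Column leads: Row's best replies are W→M, X→M, Y→T, Z→M; Column's induced payoffs 2, 5, 8, 4; outcome (T, Y), payoffs (8, 8).
Row gets 6 moving first and 8 moving second, so Row prefers to move second.

second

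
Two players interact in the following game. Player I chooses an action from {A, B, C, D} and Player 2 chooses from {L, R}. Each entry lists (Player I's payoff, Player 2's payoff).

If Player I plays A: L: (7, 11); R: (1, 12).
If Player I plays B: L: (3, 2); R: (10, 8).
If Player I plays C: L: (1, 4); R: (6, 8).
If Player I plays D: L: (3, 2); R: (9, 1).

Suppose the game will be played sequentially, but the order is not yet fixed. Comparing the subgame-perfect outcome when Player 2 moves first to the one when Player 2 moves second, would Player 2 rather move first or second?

If Player I leads: Player 2's best replies are A→R, B→R, C→R, D→L; Player I's induced payoffs 1, 10, 6, 3; outcome (B, R), payoffs (10, 8).
If Player 2 leads: Player I's best replies are L→A, R→B; Player 2's induced payoffs 11, 8; outcome (A, L), payoffs (7, 11).
Player 2 gets 11 moving first and 8 moving second, so Player 2 prefers to move first.

first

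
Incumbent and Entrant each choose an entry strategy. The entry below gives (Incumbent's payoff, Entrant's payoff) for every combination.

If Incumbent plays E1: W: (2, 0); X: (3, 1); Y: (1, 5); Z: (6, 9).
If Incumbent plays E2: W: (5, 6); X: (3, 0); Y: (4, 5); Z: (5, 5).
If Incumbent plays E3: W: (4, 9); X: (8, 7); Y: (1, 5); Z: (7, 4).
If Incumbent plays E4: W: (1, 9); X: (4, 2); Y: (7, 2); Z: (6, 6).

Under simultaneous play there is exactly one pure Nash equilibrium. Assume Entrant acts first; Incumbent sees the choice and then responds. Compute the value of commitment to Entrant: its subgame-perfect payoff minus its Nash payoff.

1

Backward induction with Entrant moving first.
- W: Incumbent compares 2, 5, 4, 1 and picks E2; Entrant would get 6.
- X: Incumbent compares 3, 3, 8, 4 and picks E3; Entrant would get 7.
- Y: Incumbent compares 1, 4, 1, 7 and picks E4; Entrant would get 2.
- Z: Incumbent compares 6, 5, 7, 6 and picks E3; Entrant would get 4.
Entrant's induced payoffs are 6, 7, 2, 4, so Entrant commits to X. Subgame-perfect outcome: (E3, X) with payoffs (8, 7).
For the simultaneous game, intersect best replies.
Incumbent's best replies: W→E2; X→E3; Y→E4; Z→E3.
Entrant's best replies: E1→Z; E2→W; E3→W; E4→W.
The unique mutual best reply is (E2, W), giving (5, 6).
Entrant's commitment gain: 7 − 6 = 1.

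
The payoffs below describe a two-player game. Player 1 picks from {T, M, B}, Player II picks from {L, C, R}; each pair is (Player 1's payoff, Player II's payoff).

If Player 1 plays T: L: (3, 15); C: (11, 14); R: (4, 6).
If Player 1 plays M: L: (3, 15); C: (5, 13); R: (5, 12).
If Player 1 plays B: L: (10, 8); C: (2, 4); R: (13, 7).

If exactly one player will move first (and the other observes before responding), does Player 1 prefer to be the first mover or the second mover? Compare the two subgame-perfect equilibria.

second

If Player 1 leads: Player II's best replies are T→L, M→L, B→L; Player 1's induced payoffs 3, 3, 10; outcome (B, L), payoffs (10, 8).
If Player II leads: Player 1's best replies are L→B, C→T, R→B; Player II's induced payoffs 8, 14, 7; outcome (T, C), payoffs (11, 14).
Player 1 gets 10 moving first and 11 moving second, so Player 1 prefers to move second.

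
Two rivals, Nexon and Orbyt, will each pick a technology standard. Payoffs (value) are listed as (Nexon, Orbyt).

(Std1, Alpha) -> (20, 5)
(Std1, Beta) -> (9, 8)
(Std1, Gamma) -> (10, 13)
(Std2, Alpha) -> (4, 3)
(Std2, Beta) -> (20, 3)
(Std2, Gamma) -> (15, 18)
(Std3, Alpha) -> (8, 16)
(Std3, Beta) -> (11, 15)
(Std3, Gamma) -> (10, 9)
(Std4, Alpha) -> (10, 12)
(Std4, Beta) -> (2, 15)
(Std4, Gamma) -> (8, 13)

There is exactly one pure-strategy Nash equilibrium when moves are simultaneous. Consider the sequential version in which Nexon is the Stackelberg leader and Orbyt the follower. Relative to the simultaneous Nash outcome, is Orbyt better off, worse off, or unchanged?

unchanged

Work backward from Orbyt's decision.
- Std1: BR = Gamma, leader payoff 10.
- Std2: BR = Gamma, leader payoff 15.
- Std3: BR = Alpha, leader payoff 8.
- Std4: BR = Beta, leader payoff 2.
Maximizing over 10, 15, 8, 2, Nexon chooses Std2. Subgame-perfect outcome: (Std2, Gamma) with payoffs (15, 18).
Under simultaneous play:
Nexon's best replies: Alpha→Std1; Beta→Std2; Gamma→Std2.
Orbyt's best replies: Std1→Gamma; Std2→Gamma; Std3→Alpha; Std4→Beta.
The unique mutual best reply is (Std2, Gamma), giving (15, 18).
Orbyt earns 18 sequentially versus 18 at the Nash outcome: unchanged.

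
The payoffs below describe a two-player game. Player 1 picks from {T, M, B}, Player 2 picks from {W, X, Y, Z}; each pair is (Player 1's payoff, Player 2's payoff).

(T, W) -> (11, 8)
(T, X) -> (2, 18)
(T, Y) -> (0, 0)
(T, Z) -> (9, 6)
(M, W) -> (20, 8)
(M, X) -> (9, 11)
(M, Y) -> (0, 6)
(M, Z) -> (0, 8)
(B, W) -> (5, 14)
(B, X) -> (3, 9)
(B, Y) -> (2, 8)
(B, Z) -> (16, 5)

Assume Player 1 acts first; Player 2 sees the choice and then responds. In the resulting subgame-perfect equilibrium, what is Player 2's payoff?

Player 2 best-responds to each possible Player 1 move:
- T → Player 2 plays X (best of 8, 18, 0, 6); Player 1 gets 2.
- M → Player 2 plays X (best of 8, 11, 6, 8); Player 1 gets 9.
- B → Player 2 plays W (best of 14, 9, 8, 5); Player 1 gets 5.
Maximizing over 2, 9, 5, Player 1 chooses M. Subgame-perfect outcome: (M, X) with payoffs (9, 11).

11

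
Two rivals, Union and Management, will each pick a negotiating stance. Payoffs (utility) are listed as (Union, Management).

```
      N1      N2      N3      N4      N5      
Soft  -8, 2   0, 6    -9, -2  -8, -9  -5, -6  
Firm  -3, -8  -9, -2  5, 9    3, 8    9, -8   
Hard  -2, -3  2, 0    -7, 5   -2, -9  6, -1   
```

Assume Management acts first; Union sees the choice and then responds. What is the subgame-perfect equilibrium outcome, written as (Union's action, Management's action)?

(Firm, N3)

Work backward from Union's decision.
- N1: BR = Hard, leader payoff -3.
- N2: BR = Hard, leader payoff 0.
- N3: BR = Firm, leader payoff 9.
- N4: BR = Firm, leader payoff 8.
- N5: BR = Firm, leader payoff -8.
Management's induced payoffs are -3, 0, 9, 8, -8, so Management commits to N3. Subgame-perfect outcome: (Firm, N3) with payoffs (5, 9).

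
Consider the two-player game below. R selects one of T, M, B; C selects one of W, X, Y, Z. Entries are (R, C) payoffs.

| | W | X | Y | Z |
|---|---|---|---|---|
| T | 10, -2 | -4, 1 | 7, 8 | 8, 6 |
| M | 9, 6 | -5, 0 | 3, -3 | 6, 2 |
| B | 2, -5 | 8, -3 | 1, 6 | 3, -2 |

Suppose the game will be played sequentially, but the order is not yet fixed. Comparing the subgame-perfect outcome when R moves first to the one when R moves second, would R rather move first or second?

first

If R leads: C's best replies are T→Y, M→W, B→Y; R's induced payoffs 7, 9, 1; outcome (M, W), payoffs (9, 6).
If C leads: R's best replies are W→T, X→B, Y→T, Z→T; C's induced payoffs -2, -3, 8, 6; outcome (T, Y), payoffs (7, 8).
R gets 9 moving first and 7 moving second, so R prefers to move first.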